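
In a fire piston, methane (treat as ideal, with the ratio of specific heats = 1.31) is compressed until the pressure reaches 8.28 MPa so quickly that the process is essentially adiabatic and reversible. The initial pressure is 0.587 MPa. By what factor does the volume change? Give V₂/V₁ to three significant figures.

V₂/V₁ ≈ 0.133

From PV^γ = const, V₂/V₁ = (P₁/P₂)^(1/γ).
V₂/V₁ = (0.587/8.28)^(0.763) = 0.1326.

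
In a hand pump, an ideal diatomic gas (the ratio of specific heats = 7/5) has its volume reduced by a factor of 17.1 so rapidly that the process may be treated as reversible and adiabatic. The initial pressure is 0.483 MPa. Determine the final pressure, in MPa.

P₂ ≈ 25.7 MPa

Since PV^γ is constant along a reversible adiabat, P₂ = P₁ (V₁/V₂)^γ.
P₂ = 0.483 × 17.1^(7/5) = 25.71 MPa.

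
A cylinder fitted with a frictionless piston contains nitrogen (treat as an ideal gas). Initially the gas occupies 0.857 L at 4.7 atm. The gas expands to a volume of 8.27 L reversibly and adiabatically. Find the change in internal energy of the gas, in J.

γ = 7/5 for a diatomic ideal gas.
P₂ = P₁(V₁/V₂)^γ = 4.7×(0.857/8.27)^(7/5) = 0.1967 atm.
For a reversible adiabat, W_by_gas = (P₁V₁ − P₂V₂)/(γ−1).
W_by = (476200×0.000857 − 19930×0.00827) / (2/5) = 608.3 J.
Q = 0 ⇒ ΔU = −W_by = -608.3 J.

ΔU ≈ -608 J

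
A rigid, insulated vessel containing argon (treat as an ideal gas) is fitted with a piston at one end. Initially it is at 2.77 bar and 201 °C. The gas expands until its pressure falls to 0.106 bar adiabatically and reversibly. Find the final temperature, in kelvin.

Adiabatic: T₂/T₁ = (P₂/P₁)^((γ−1)/γ).
For a monatomic ideal gas γ = 5/3, so (γ−1)/γ = 2/5.
T₁ = 201 °C = 474.1 K.
T₂ = 474.1 × (0.106/2.77)^(2/5) = 128.5 K.

T₂ ≈ 129 K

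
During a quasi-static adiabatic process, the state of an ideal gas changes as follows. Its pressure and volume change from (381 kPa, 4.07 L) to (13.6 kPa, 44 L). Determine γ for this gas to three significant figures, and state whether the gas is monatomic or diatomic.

γ ≈ 1.40; diatomic

PV^γ = const ⇒ γ = ln(P₂/P₁) / ln(V₁/V₂).
γ = ln(13.6/381) / ln(4.07/44) = 1.4.
γ ≈ 1.40 is close to 7/5, so the gas is diatomic.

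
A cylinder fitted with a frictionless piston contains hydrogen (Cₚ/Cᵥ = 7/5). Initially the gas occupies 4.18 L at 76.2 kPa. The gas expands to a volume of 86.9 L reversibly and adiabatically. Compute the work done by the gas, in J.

W ≈ 560 J

P₂ = P₁(V₁/V₂)^γ = 76.2×(4.18/86.9)^(7/5) = 1.089 kPa.
For a reversible adiabat, W_by_gas = (P₁V₁ − P₂V₂)/(γ−1).
W_by = (76200×0.00418 − 1089×0.0869) / (2/5) = 559.7 J.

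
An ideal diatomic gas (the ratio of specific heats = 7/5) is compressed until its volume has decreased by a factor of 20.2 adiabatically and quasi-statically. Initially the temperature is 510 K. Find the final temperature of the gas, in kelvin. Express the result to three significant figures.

T₂ ≈ 1700 K

Adiabatic: T₁V₁^(γ−1) = T₂V₂^(γ−1) ⇒ T₂ = T₁ (V₁/V₂)^(γ−1).
T₂ = 510 × 20.2^(2/5) = 1697 K.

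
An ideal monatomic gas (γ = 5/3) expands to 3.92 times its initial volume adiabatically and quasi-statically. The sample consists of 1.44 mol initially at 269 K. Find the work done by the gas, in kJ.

W ≈ 2.89 kJ

For a reversible adiabat TV^(γ−1) is constant, so T₂ = T₁ (V₁/V₂)^(γ−1).
T₂ = 269 × (1/3.92)^(2/3) = 108.2 K.
Q = 0, so ΔU = W_on_gas = nCᵥΔT with Cᵥ = R/(γ−1) = 12.47 J/(mol·K).
ΔU = 1.44 × 12.47 × (108.2 − 269) = -2888 J.
Work done by the gas = −ΔU = 2888 J.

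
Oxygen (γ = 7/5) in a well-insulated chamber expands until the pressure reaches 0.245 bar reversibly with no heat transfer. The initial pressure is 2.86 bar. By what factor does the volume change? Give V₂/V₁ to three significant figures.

From PV^γ = const, V₂/V₁ = (P₁/P₂)^(1/γ).
V₂/V₁ = (2.86/0.245)^(5/7) = 5.785.

V₂/V₁ ≈ 5.78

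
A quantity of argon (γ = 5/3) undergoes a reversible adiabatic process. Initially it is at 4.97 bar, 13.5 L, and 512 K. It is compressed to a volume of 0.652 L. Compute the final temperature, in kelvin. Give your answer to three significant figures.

Adiabatic: T₁V₁^(γ−1) = T₂V₂^(γ−1) ⇒ T₂ = T₁ (V₁/V₂)^(γ−1).
T₂ = 512 × (13.5/0.652)^(2/3) = 3861 K.

T₂ ≈ 3860 K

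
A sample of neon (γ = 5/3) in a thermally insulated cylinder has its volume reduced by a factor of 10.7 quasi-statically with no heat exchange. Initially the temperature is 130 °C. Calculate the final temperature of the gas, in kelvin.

For a reversible adiabat TV^(γ−1) is constant, so T₂ = T₁ (V₁/V₂)^(γ−1).
T₁ = 130 °C = 403.1 K.
T₂ = 403.1 × 10.7^(2/3) = 1958 K.

T₂ ≈ 1960 K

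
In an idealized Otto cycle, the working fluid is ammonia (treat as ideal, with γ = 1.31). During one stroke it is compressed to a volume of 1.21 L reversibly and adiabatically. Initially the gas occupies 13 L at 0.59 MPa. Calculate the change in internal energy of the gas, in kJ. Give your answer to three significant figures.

ΔU ≈ 26.9 kJ

P₂ = P₁(V₁/V₂)^γ = 0.59×(13/1.21)^(1.31) = 13.23 MPa.
For a reversible adiabat, W_by_gas = (P₁V₁ − P₂V₂)/(γ−1).
W_by = (590000×0.013 − 1.323×10^7×0.00121) / (0.31) = -26910 J.
Q = 0 ⇒ ΔU = −W_by = 26910 J.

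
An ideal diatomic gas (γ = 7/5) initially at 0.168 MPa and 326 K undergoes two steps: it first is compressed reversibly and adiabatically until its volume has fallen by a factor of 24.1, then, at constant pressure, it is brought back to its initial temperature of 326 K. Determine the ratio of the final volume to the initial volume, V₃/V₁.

V₃/V₁ ≈ 0.0116

Adiabatic step: V₂/V₁ = 0.04149; T₂ = T₁·24.1^(2/5) = 1164 K.
Isobaric step: V₃/V₂ = T₃/T₂ = 326/1164.
V₃/V₁ = (V₂/V₁)(V₃/V₂) = 0.04149 × (326/1164) = 0.01162.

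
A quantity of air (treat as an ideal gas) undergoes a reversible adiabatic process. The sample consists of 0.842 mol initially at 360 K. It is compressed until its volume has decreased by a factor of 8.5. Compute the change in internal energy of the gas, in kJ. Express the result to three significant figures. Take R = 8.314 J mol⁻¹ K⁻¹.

Adiabatic: T₁V₁^(γ−1) = T₂V₂^(γ−1) ⇒ T₂ = T₁ (V₁/V₂)^(γ−1).
γ = 7/5 for a diatomic ideal gas, so γ−1 = 2/5.
T₂ = 360 × 8.5^(2/5) = 847.4 K.
Q = 0, so ΔU = W_on_gas = nCᵥΔT with Cᵥ = R/(γ−1) = 20.79 J/(mol·K).
ΔU = 0.842 × 20.79 × (847.4 − 360) = 8529 J.

ΔU ≈ 8.53 kJ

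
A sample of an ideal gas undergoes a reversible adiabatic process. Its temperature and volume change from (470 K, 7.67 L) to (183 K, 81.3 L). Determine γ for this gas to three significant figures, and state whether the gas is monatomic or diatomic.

γ ≈ 1.40; diatomic

TV^(γ−1) = const ⇒ γ − 1 = ln(T₂/T₁) / ln(V₁/V₂).
γ = 1 + ln(183/470) / ln(7.67/81.3) = 1.4.
γ ≈ 1.40 is close to 7/5, so the gas is diatomic.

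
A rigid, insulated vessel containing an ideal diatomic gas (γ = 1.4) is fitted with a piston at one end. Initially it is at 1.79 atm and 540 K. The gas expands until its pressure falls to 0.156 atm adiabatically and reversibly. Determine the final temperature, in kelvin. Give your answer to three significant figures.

Along an adiabat T P^((1−γ)/γ) is constant, so T₂ = T₁ (P₂/P₁)^((γ−1)/γ).
T₂ = 540 × (0.156/1.79)^(0.286) = 268.9 K.

T₂ ≈ 269 K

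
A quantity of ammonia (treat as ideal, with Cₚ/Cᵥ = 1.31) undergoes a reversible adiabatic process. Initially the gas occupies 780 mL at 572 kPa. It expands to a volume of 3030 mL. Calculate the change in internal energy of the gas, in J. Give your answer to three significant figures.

ΔU ≈ -494 J

P₂ = P₁(V₁/V₂)^γ = 572×(780/3030)^(1.31) = 96.68 kPa.
For a reversible adiabat, W_by_gas = (P₁V₁ − P₂V₂)/(γ−1).
W_by = (572000×0.00078 − 96680×0.00303) / (0.31) = 494.2 J.
Q = 0 ⇒ ΔU = −W_by = -494.2 J.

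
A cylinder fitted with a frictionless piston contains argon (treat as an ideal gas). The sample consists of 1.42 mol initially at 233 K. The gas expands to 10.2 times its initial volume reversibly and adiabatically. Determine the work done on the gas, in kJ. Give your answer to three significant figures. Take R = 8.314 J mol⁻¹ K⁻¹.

Adiabatic: T₁V₁^(γ−1) = T₂V₂^(γ−1) ⇒ T₂ = T₁ (V₁/V₂)^(γ−1).
γ = 5/3 for a monatomic ideal gas, so γ−1 = 2/3.
T₂ = 233 × (1/10.2)^(2/3) = 49.54 K.
Q = 0, so ΔU = W_on_gas = nCᵥΔT with Cᵥ = R/(γ−1) = 12.47 J/(mol·K).
ΔU = 1.42 × 12.47 × (49.54 − 233) = -3249 J.

W ≈ -3.25 kJ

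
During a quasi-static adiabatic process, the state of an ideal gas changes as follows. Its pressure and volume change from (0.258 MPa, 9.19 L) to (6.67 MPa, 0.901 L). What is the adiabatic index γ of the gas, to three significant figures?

PV^γ = const ⇒ γ = ln(P₂/P₁) / ln(V₁/V₂).
γ = ln(6.67/0.258) / ln(9.19/0.901) = 1.4.

γ ≈ 1.40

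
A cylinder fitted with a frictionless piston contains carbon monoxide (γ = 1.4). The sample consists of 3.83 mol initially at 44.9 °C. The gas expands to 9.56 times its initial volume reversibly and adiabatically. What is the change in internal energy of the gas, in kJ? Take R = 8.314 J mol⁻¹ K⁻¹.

ΔU ≈ -15.1 kJ

Adiabatic: T₁V₁^(γ−1) = T₂V₂^(γ−1) ⇒ T₂ = T₁ (V₁/V₂)^(γ−1).
T₁ = 44.9 °C = 318 K.
T₂ = 318 × (1/9.56)^(0.4) = 128.9 K.
Q = 0, so ΔU = W_on_gas = nCᵥΔT with Cᵥ = R/(γ−1) = 20.79 J/(mol·K).
ΔU = 3.83 × 20.79 × (128.9 − 318) = -15060 J.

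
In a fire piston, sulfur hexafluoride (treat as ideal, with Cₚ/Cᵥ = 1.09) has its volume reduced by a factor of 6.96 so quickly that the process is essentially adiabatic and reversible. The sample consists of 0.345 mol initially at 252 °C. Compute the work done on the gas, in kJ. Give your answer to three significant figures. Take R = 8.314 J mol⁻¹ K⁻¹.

W ≈ 3.19 kJ

For a reversible adiabat TV^(γ−1) is constant, so T₂ = T₁ (V₁/V₂)^(γ−1).
T₁ = 252 °C = 525.1 K.
T₂ = 525.1 × 6.96^(0.09) = 625.3 K.
Q = 0, so ΔU = W_on_gas = nCᵥΔT with Cᵥ = R/(γ−1) = 92.38 J/(mol·K).
ΔU = 0.345 × 92.38 × (625.3 − 525.1) = 3193 J.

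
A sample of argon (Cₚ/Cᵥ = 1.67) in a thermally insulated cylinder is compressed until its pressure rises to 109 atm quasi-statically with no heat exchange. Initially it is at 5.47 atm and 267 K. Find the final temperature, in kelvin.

Along an adiabat T P^((1−γ)/γ) is constant, so T₂ = T₁ (P₂/P₁)^((γ−1)/γ).
T₂ = 267 × (109/5.47)^(0.401) = 886.8 K.

T₂ ≈ 887 K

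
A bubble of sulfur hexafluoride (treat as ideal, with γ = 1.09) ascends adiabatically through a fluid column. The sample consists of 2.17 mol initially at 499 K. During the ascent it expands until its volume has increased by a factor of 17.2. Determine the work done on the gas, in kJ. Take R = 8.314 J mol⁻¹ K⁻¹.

Adiabatic: T₁V₁^(γ−1) = T₂V₂^(γ−1) ⇒ T₂ = T₁ (V₁/V₂)^(γ−1).
T₂ = 499 × (1/17.2)^(0.09) = 386.3 K.
Q = 0, so ΔU = W_on_gas = nCᵥΔT with Cᵥ = R/(γ−1) = 92.38 J/(mol·K).
ΔU = 2.17 × 92.38 × (386.3 − 499) = -22600 J.

W ≈ -22.6 kJ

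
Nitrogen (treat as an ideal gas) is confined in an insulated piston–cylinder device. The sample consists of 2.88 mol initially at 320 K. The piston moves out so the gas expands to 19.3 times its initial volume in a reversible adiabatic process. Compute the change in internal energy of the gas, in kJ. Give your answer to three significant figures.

ΔU ≈ -13.3 kJ

For a reversible adiabat TV^(γ−1) is constant, so T₂ = T₁ (V₁/V₂)^(γ−1).
γ = 7/5 for a diatomic ideal gas, so γ−1 = 2/5.
T₂ = 320 × (1/19.3)^(2/5) = 97.93 K.
Q = 0, so ΔU = W_on_gas = nCᵥΔT with Cᵥ = R/(γ−1) = 20.79 J/(mol·K).
ΔU = 2.88 × 20.79 × (97.93 − 320) = -13290 J.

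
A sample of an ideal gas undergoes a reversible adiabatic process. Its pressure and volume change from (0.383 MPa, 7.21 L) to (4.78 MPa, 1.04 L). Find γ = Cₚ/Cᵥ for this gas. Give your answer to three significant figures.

γ ≈ 1.30

PV^γ = const ⇒ γ = ln(P₂/P₁) / ln(V₁/V₂).
γ = ln(4.78/0.383) / ln(7.21/1.04) = 1.304.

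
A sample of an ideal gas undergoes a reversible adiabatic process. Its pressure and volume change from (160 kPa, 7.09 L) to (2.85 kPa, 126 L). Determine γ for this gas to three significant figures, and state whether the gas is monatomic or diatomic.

γ ≈ 1.40; diatomic

PV^γ = const ⇒ γ = ln(P₂/P₁) / ln(V₁/V₂).
γ = ln(2.85/160) / ln(7.09/126) = 1.4.
γ ≈ 1.40 is close to 7/5, so the gas is diatomic.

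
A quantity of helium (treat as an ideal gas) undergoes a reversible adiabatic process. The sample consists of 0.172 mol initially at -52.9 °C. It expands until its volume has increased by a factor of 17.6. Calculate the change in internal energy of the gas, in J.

ΔU ≈ -403 J

For a reversible adiabat TV^(γ−1) is constant, so T₂ = T₁ (V₁/V₂)^(γ−1).
γ = 5/3 for a monatomic ideal gas, so γ−1 = 2/3.
T₁ = -52.9 °C = 220.2 K.
T₂ = 220.2 × (1/17.6)^(2/3) = 32.55 K.
Q = 0, so ΔU = W_on_gas = nCᵥΔT with Cᵥ = R/(γ−1) = 12.47 J/(mol·K).
ΔU = 0.172 × 12.47 × (32.55 − 220.2) = -402.6 J.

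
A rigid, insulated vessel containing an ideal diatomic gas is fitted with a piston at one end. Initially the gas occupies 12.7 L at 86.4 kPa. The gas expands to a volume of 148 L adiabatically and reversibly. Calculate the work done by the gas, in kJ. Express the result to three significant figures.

W ≈ 1.72 kJ

γ = 7/5 for a diatomic ideal gas.
P₂ = P₁(V₁/V₂)^γ = 86.4×(12.7/148)^(7/5) = 2.776 kPa.
For a reversible adiabat, W_by_gas = (P₁V₁ − P₂V₂)/(γ−1).
W_by = (86400×0.0127 − 2776×0.148) / (2/5) = 1716 J.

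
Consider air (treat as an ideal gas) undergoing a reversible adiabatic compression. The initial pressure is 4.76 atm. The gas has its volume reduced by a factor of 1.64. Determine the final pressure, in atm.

Since PV^γ is constant along a reversible adiabat, P₂ = P₁ (V₁/V₂)^γ.
For a diatomic ideal gas γ = 7/5.
P₂ = 4.76 × 1.64^(7/5) = 9.515 atm.

P₂ ≈ 9.51 atm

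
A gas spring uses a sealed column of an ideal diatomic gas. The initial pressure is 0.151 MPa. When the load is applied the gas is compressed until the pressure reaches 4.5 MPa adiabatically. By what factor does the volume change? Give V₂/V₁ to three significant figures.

V₂/V₁ ≈ 0.0885

From PV^γ = const, V₂/V₁ = (P₁/P₂)^(1/γ).
For a diatomic ideal gas γ = 7/5.
V₂/V₁ = (0.151/4.5)^(5/7) = 0.08851.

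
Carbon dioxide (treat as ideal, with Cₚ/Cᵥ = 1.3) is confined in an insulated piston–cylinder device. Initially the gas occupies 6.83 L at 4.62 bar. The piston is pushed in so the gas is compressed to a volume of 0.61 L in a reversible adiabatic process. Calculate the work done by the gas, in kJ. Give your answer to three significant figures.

W ≈ -11.2 kJ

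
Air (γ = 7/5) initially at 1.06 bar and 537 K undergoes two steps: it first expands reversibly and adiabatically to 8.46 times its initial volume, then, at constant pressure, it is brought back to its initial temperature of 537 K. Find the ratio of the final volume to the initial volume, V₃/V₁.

Adiabatic step: V₂/V₁ = 8.46; T₂ = T₁·(1/8.46)^(2/5) = 228.6 K.
Isobaric step: V₃/V₂ = T₃/T₂ = 537/228.6.
V₃/V₁ = (V₂/V₁)(V₃/V₂) = 8.46 × (537/228.6) = 19.88.

V₃/V₁ ≈ 19.9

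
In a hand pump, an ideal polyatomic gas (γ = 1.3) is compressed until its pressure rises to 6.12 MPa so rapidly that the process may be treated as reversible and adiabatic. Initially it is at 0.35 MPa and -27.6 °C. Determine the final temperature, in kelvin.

T₂ ≈ 475 K

Adiabatic: T₂/T₁ = (P₂/P₁)^((γ−1)/γ).
T₁ = -27.6 °C = 245.5 K.
T₂ = 245.5 × (6.12/0.35)^(0.231) = 475.2 K.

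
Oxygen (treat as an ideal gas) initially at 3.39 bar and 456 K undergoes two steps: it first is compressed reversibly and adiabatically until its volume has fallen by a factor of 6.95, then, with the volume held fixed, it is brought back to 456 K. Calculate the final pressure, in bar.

P₃ ≈ 23.6 bar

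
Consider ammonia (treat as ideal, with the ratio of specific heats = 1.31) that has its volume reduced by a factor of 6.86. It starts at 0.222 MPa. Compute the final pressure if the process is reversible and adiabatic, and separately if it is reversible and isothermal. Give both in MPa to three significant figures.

Isothermal: P₂ = P₁(V₁/V₂) = 0.222×6.86 = 1.523 MPa.
Adiabatic: P₂ = P₁(V₁/V₂)^γ = 0.222×6.86^(1.31) = 2.767 MPa.

adiabatic: 2.77 MPa; isothermal: 1.52 MPa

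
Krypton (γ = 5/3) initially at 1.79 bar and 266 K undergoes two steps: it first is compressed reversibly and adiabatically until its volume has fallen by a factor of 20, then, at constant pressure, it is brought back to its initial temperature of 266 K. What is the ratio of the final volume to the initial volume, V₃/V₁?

V₃/V₁ ≈ 0.00679

Adiabatic step: V₂/V₁ = 0.05; T₂ = T₁·20^(2/3) = 1960 K.
Isobaric step: V₃/V₂ = T₃/T₂ = 266/1960.
V₃/V₁ = (V₂/V₁)(V₃/V₂) = 0.05 × (266/1960) = 0.006786.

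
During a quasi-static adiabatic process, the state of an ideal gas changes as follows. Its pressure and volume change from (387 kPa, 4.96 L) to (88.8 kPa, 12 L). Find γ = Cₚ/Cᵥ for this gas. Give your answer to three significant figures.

PV^γ = const ⇒ γ = ln(P₂/P₁) / ln(V₁/V₂).
γ = ln(88.8/387) / ln(4.96/12) = 1.666.

γ ≈ 1.67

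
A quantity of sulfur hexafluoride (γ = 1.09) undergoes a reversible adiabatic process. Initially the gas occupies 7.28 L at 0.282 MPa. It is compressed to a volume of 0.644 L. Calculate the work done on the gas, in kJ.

W ≈ 5.56 kJ

P₂ = P₁(V₁/V₂)^γ = 0.282×(7.28/0.644)^(1.09) = 3.965 MPa.
For a reversible adiabat, W_by_gas = (P₁V₁ − P₂V₂)/(γ−1).
W_by = (282000×0.00728 − 3.965×10^6×0.000644) / (0.09) = -5564 J.
W_on_gas = −W_by = 5564 J.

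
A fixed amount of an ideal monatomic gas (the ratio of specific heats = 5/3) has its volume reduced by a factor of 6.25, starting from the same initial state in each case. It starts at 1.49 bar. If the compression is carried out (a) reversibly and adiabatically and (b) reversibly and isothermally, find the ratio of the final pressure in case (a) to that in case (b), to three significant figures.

P_adiabatic / P_isothermal ≈ 3.39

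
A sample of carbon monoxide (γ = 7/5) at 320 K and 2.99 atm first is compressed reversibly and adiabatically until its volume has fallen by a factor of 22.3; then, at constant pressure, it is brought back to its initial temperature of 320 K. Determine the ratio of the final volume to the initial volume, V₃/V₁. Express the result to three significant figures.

Adiabatic step: V₂/V₁ = 0.04484; T₂ = T₁·22.3^(2/5) = 1108 K.
Isobaric step: V₃/V₂ = T₃/T₂ = 320/1108.
V₃/V₁ = (V₂/V₁)(V₃/V₂) = 0.04484 × (320/1108) = 0.01295.

V₃/V₁ ≈ 0.0130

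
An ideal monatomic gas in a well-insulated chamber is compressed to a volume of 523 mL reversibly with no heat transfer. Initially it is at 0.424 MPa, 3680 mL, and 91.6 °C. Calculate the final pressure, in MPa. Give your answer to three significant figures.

P₂ ≈ 11.0 MPa

Since PV^γ is constant along a reversible adiabat, P₂ = P₁ (V₁/V₂)^γ.
γ = 5/3 for a monatomic ideal gas.
P₂ = 0.424 × (3680/523)^(5/3) = 10.95 MPa.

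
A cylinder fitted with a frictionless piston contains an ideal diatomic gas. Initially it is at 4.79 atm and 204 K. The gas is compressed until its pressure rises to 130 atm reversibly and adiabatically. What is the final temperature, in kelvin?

Along an adiabat T P^((1−γ)/γ) is constant, so T₂ = T₁ (P₂/P₁)^((γ−1)/γ).
For a diatomic ideal gas γ = 7/5, so (γ−1)/γ = 2/7.
T₂ = 204 × (130/4.79)^(2/7) = 523.9 K.

T₂ ≈ 524 K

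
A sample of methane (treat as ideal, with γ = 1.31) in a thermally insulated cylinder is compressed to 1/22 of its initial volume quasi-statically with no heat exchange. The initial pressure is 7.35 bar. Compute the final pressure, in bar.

Adiabatic: P₁V₁^γ = P₂V₂^γ ⇒ P₂ = P₁ (V₁/V₂)^γ.
P₂ = 7.35 × 22^(1.31) = 421.6 bar.

P₂ ≈ 422 bar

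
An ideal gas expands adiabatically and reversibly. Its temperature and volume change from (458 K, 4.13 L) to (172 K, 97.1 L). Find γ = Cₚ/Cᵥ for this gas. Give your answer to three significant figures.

TV^(γ−1) = const ⇒ γ − 1 = ln(T₂/T₁) / ln(V₁/V₂).
γ = 1 + ln(172/458) / ln(4.13/97.1) = 1.31.

γ ≈ 1.31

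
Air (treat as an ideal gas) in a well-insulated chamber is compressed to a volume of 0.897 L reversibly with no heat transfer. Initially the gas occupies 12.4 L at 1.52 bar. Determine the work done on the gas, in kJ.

W ≈ 8.76 kJ

γ = 7/5 for a diatomic ideal gas.
P₂ = P₁(V₁/V₂)^γ = 1.52×(12.4/0.897)^(7/5) = 60.08 bar.
For a reversible adiabat, W_by_gas = (P₁V₁ − P₂V₂)/(γ−1).
W_by = (152000×0.0124 − 6.008×10^6×0.000897) / (2/5) = -8761 J.
W_on_gas = −W_by = 8761 J.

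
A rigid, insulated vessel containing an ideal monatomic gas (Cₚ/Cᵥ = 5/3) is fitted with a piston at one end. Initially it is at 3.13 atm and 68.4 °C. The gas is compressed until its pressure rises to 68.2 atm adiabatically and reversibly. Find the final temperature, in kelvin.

T₂ ≈ 1170 K

Adiabatic: T₂/T₁ = (P₂/P₁)^((γ−1)/γ).
T₁ = 68.4 °C = 341.5 K.
T₂ = 341.5 × (68.2/3.13)^(2/5) = 1172 K.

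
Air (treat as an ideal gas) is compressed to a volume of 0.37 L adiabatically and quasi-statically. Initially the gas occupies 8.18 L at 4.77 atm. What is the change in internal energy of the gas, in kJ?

ΔU ≈ 24.2 kJ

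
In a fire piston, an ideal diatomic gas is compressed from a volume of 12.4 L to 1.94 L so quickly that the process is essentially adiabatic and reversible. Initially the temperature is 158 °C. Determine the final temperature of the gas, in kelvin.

For a reversible adiabat TV^(γ−1) is constant, so T₂ = T₁ (V₁/V₂)^(γ−1).
For a diatomic ideal gas γ = 7/5, so γ−1 = 2/5.
T₁ = 158 °C = 431.1 K.
T₂ = 431.1 × (12.4/1.94)^(2/5) = 905.5 K.

T₂ ≈ 905 K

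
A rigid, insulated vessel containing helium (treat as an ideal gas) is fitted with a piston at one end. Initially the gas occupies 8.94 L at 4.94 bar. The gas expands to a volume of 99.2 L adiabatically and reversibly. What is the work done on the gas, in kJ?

W ≈ -5.29 kJ

γ = 5/3 for a monatomic ideal gas.
P₂ = P₁(V₁/V₂)^γ = 4.94×(8.94/99.2)^(5/3) = 0.08949 bar.
For a reversible adiabat, W_by_gas = (P₁V₁ − P₂V₂)/(γ−1).
W_by = (494000×0.00894 − 8949×0.0992) / (2/3) = 5293 J.
W_on_gas = −W_by = -5293 J.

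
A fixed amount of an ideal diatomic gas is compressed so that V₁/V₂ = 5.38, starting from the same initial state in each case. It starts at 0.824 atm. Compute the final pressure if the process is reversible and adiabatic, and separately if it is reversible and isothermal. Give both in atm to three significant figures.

For a diatomic ideal gas γ = 7/5.
Isothermal: P₂ = P₁(V₁/V₂) = 0.824×5.38 = 4.433 atm.
Adiabatic: P₂ = P₁(V₁/V₂)^γ = 0.824×5.38^(7/5) = 8.69 atm.

adiabatic: 8.69 atm; isothermal: 4.43 atm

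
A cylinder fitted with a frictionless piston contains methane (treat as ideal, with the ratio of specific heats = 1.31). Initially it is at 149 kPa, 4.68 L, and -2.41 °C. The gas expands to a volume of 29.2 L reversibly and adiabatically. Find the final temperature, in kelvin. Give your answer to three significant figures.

T₂ ≈ 153 K

For a reversible adiabat TV^(γ−1) is constant, so T₂ = T₁ (V₁/V₂)^(γ−1).
T₁ = -2.41 °C = 270.7 K.
T₂ = 270.7 × (4.68/29.2)^(0.31) = 153.5 K.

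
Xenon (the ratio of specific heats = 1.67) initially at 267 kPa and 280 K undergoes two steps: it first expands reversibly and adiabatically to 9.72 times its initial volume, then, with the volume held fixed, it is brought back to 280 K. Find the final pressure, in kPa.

Adiabatic step (PV^γ = const): P₂ = 267×(1/9.72)^(1.67) = 5.986 kPa; T₂ = 280×(1/9.72)^(0.67) = 61.01 K.
Isochoric: P₃ = P₂(T₃/T₂) = 5.986 × (280/61.01) = 27.47 kPa.

P₃ ≈ 27.5 kPa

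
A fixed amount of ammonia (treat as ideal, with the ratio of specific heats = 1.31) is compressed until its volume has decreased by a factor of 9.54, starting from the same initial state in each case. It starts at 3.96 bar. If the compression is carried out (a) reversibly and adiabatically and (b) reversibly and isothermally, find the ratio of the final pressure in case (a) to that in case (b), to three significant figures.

Isothermal: P_b = P₁(V₁/V₂) = 3.96×9.54.
Adiabatic: P_a = P₁(V₁/V₂)^γ = 3.96×9.54^(1.31).
P_a/P_b = (V₁/V₂)^(γ−1) = 9.54^(0.31) = 2.012.

P_adiabatic / P_isothermal ≈ 2.01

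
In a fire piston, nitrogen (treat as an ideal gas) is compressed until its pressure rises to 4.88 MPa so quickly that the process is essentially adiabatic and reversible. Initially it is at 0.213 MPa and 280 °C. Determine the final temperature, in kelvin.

Adiabatic: T₂/T₁ = (P₂/P₁)^((γ−1)/γ).
For a diatomic ideal gas γ = 7/5, so (γ−1)/γ = 2/7.
T₁ = 280 °C = 553.1 K.
T₂ = 553.1 × (4.88/0.213)^(2/7) = 1353 K.

T₂ ≈ 1350 K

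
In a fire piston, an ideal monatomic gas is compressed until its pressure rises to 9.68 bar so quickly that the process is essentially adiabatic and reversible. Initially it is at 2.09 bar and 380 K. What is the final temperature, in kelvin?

T₂ ≈ 702 K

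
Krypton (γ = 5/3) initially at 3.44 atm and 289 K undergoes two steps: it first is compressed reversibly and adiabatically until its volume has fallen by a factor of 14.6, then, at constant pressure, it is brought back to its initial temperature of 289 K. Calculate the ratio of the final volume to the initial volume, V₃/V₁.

V₃/V₁ ≈ 0.0115

Adiabatic step: V₂/V₁ = 0.06849; T₂ = T₁·14.6^(2/3) = 1726 K.
Isobaric step: V₃/V₂ = T₃/T₂ = 289/1726.
V₃/V₁ = (V₂/V₁)(V₃/V₂) = 0.06849 × (289/1726) = 0.01147.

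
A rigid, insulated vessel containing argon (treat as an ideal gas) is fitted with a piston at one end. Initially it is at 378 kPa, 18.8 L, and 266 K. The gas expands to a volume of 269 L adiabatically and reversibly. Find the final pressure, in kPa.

Adiabatic: P₁V₁^γ = P₂V₂^γ ⇒ P₂ = P₁ (V₁/V₂)^γ.
γ = 5/3 for a monatomic ideal gas.
P₂ = 378 × (18.8/269)^(5/3) = 4.482 kPa.

P₂ ≈ 4.48 kPa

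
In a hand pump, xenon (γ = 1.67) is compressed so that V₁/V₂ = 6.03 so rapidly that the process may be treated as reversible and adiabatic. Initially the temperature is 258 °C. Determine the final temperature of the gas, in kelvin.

T₂ ≈ 1770 K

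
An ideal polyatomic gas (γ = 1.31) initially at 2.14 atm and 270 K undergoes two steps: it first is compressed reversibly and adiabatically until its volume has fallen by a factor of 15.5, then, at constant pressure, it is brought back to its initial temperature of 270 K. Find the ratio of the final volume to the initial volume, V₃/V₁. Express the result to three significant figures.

V₃/V₁ ≈ 0.0276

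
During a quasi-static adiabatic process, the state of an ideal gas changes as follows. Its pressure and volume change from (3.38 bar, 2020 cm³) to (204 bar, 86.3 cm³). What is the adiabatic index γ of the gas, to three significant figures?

γ ≈ 1.30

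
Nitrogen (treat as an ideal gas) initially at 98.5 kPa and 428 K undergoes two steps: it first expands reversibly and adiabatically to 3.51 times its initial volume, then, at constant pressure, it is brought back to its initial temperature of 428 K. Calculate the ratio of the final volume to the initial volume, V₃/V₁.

For a diatomic ideal gas γ = 7/5.
Adiabatic step: V₂/V₁ = 3.51; T₂ = T₁·(1/3.51)^(2/5) = 259 K.
Isobaric step: V₃/V₂ = T₃/T₂ = 428/259.
V₃/V₁ = (V₂/V₁)(V₃/V₂) = 3.51 × (428/259) = 5.8.

V₃/V₁ ≈ 5.80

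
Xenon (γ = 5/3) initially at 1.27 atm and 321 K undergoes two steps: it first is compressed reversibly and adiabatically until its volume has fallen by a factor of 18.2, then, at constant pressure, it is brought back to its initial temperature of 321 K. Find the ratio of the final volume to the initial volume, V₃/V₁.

V₃/V₁ ≈ 0.00794

Adiabatic step: V₂/V₁ = 0.05495; T₂ = T₁·18.2^(2/3) = 2221 K.
Isobaric step: V₃/V₂ = T₃/T₂ = 321/2221.
V₃/V₁ = (V₂/V₁)(V₃/V₂) = 0.05495 × (321/2221) = 0.007941.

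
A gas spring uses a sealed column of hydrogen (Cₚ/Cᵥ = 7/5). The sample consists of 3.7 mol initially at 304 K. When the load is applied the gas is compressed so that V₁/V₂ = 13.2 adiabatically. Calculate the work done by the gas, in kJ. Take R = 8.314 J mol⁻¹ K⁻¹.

For a reversible adiabat TV^(γ−1) is constant, so T₂ = T₁ (V₁/V₂)^(γ−1).
T₂ = 304 × 13.2^(2/5) = 853.3 K.
Q = 0, so ΔU = W_on_gas = nCᵥΔT with Cᵥ = R/(γ−1) = 20.79 J/(mol·K).
ΔU = 3.7 × 20.79 × (853.3 − 304) = 42240 J.
Work done by the gas = −ΔU = -42240 J.

W ≈ -42.2 kJ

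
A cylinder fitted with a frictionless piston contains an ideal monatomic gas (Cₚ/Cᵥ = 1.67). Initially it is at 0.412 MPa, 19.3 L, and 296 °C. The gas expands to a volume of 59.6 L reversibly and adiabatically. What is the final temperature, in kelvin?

T₂ ≈ 267 K

For a reversible adiabat TV^(γ−1) is constant, so T₂ = T₁ (V₁/V₂)^(γ−1).
T₁ = 296 °C = 569.1 K.
T₂ = 569.1 × (19.3/59.6)^(0.67) = 267.4 K.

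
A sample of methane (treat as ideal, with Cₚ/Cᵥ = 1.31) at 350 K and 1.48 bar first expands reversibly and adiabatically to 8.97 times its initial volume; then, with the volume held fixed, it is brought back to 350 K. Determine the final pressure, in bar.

Adiabatic step (PV^γ = const): P₂ = 1.48×(1/8.97)^(1.31) = 0.08358 bar; T₂ = 350×(1/8.97)^(0.31) = 177.3 K.
Isochoric: P₃ = P₂(T₃/T₂) = 0.08358 × (350/177.3) = 0.165 bar.

P₃ ≈ 0.165 bar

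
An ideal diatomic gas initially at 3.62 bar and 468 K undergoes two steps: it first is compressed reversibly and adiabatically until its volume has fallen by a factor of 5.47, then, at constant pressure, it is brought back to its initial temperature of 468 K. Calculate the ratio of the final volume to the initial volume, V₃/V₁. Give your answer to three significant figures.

V₃/V₁ ≈ 0.0926

For a diatomic ideal gas γ = 7/5.
Adiabatic step: V₂/V₁ = 0.1828; T₂ = T₁·5.47^(2/5) = 923.5 K.
Isobaric step: V₃/V₂ = T₃/T₂ = 468/923.5.
V₃/V₁ = (V₂/V₁)(V₃/V₂) = 0.1828 × (468/923.5) = 0.09264.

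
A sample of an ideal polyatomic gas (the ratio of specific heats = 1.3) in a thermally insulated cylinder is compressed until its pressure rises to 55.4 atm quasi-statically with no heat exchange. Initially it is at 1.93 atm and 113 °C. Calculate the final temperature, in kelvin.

T₂ ≈ 838 K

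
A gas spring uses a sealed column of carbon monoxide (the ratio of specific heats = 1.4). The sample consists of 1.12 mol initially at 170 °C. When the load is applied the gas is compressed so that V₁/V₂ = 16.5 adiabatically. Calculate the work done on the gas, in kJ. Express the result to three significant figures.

Adiabatic: T₁V₁^(γ−1) = T₂V₂^(γ−1) ⇒ T₂ = T₁ (V₁/V₂)^(γ−1).
T₁ = 170 °C = 443.1 K.
T₂ = 443.1 × 16.5^(0.4) = 1360 K.
Q = 0, so ΔU = W_on_gas = nCᵥΔT with Cᵥ = R/(γ−1) = 20.79 J/(mol·K).
ΔU = 1.12 × 20.79 × (1360 − 443.1) = 21340 J.

W ≈ 21.3 kJ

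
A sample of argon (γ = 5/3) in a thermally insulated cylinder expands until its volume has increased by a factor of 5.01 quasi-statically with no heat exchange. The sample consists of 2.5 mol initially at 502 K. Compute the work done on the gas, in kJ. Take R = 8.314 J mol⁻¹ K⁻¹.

W ≈ -10.3 kJ

For a reversible adiabat TV^(γ−1) is constant, so T₂ = T₁ (V₁/V₂)^(γ−1).
T₂ = 502 × (1/5.01)^(2/3) = 171.5 K.
Q = 0, so ΔU = W_on_gas = nCᵥΔT with Cᵥ = R/(γ−1) = 12.47 J/(mol·K).
ΔU = 2.5 × 12.47 × (171.5 − 502) = -10310 J.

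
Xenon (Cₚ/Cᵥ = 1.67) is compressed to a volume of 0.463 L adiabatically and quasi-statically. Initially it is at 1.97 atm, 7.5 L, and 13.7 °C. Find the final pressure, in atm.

Adiabatic: P₁V₁^γ = P₂V₂^γ ⇒ P₂ = P₁ (V₁/V₂)^γ.
P₂ = 1.97 × (7.5/0.463)^(1.67) = 206.2 atm.

P₂ ≈ 206 atm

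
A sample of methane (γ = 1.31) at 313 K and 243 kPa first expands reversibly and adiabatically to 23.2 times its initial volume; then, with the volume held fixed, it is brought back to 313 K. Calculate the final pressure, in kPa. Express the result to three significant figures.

P₃ ≈ 10.5 kPa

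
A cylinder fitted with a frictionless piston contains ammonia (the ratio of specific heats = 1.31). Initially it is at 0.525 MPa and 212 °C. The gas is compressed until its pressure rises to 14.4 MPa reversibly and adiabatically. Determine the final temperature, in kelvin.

T₂ ≈ 1060 K

Along an adiabat T P^((1−γ)/γ) is constant, so T₂ = T₁ (P₂/P₁)^((γ−1)/γ).
T₁ = 212 °C = 485.1 K.
T₂ = 485.1 × (14.4/0.525)^(0.237) = 1062 K.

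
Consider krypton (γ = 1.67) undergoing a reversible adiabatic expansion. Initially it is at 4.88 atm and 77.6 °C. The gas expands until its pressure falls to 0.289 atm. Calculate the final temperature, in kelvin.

Along an adiabat T P^((1−γ)/γ) is constant, so T₂ = T₁ (P₂/P₁)^((γ−1)/γ).
T₁ = 77.6 °C = 350.8 K.
T₂ = 350.8 × (0.289/4.88)^(0.401) = 112.9 K.

T₂ ≈ 113 K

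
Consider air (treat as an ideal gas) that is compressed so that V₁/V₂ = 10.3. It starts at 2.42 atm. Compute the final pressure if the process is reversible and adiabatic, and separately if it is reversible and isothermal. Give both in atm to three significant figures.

adiabatic: 63.4 atm; isothermal: 24.9 atm

For a diatomic ideal gas γ = 7/5.
Isothermal: P₂ = P₁(V₁/V₂) = 2.42×10.3 = 24.93 atm.
Adiabatic: P₂ = P₁(V₁/V₂)^γ = 2.42×10.3^(7/5) = 63.36 atm.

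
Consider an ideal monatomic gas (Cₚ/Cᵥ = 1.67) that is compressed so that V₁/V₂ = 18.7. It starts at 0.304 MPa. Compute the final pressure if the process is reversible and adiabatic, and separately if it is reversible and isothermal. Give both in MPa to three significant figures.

adiabatic: 40.4 MPa; isothermal: 5.68 MPa

Isothermal: P₂ = P₁(V₁/V₂) = 0.304×18.7 = 5.685 MPa.
Adiabatic: P₂ = P₁(V₁/V₂)^γ = 0.304×18.7^(1.67) = 40.44 MPa.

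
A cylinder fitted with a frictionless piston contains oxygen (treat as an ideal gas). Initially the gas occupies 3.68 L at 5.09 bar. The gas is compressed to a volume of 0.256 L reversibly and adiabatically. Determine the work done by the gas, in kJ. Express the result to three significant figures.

W ≈ -8.92 kJ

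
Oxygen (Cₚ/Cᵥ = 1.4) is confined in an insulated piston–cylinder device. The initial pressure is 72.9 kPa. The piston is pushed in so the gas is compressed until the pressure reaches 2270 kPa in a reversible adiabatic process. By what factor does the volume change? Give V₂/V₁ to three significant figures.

V₂/V₁ ≈ 0.0858

From PV^γ = const, V₂/V₁ = (P₁/P₂)^(1/γ).
V₂/V₁ = (72.9/2270)^(0.714) = 0.08577.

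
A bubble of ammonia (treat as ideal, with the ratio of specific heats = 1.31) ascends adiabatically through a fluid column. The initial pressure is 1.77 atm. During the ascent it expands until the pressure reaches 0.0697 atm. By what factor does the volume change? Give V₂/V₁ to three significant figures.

V₂/V₁ ≈ 11.8

From PV^γ = const, V₂/V₁ = (P₁/P₂)^(1/γ).
V₂/V₁ = (1.77/0.0697)^(0.763) = 11.81.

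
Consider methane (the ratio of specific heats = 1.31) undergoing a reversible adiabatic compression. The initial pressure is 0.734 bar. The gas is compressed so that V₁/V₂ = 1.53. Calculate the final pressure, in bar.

P₂ ≈ 1.28 bar

Since PV^γ is constant along a reversible adiabat, P₂ = P₁ (V₁/V₂)^γ.
P₂ = 0.734 × 1.53^(1.31) = 1.281 bar.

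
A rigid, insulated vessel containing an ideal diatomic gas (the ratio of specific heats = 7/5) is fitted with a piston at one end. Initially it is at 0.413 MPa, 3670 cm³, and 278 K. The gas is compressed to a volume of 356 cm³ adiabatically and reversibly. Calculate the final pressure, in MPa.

P₂ ≈ 10.8 MPa

Since PV^γ is constant along a reversible adiabat, P₂ = P₁ (V₁/V₂)^γ.
P₂ = 0.413 × (3670/356)^(7/5) = 10.83 MPa.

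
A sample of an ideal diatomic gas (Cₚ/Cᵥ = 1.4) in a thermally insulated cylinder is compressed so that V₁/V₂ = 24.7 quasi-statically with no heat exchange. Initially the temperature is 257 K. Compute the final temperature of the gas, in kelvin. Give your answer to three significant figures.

T₂ ≈ 927 K

Adiabatic: T₁V₁^(γ−1) = T₂V₂^(γ−1) ⇒ T₂ = T₁ (V₁/V₂)^(γ−1).
T₂ = 257 × 24.7^(0.4) = 926.9 K.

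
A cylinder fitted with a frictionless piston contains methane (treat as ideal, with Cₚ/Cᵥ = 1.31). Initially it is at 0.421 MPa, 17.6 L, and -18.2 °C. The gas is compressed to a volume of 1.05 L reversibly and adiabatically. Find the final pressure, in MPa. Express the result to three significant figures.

P₂ ≈ 16.9 MPa

Since PV^γ is constant along a reversible adiabat, P₂ = P₁ (V₁/V₂)^γ.
P₂ = 0.421 × (17.6/1.05)^(1.31) = 16.91 MPa.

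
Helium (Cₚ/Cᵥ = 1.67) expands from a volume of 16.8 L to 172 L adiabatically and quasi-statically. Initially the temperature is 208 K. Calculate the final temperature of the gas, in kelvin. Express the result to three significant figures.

T₂ ≈ 43.8 K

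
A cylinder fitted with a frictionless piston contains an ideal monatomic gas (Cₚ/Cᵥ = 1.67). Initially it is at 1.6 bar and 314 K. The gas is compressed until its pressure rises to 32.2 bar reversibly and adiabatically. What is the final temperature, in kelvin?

T₂ ≈ 1050 K

Along an adiabat T P^((1−γ)/γ) is constant, so T₂ = T₁ (P₂/P₁)^((γ−1)/γ).
T₂ = 314 × (32.2/1.6)^(0.401) = 1047 K.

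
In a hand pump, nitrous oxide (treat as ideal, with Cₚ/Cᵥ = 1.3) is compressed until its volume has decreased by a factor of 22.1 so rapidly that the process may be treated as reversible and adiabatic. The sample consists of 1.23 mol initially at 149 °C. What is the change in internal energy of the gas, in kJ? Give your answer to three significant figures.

For a reversible adiabat TV^(γ−1) is constant, so T₂ = T₁ (V₁/V₂)^(γ−1).
T₁ = 149 °C = 422.1 K.
T₂ = 422.1 × 22.1^(0.3) = 1069 K.
Q = 0, so ΔU = W_on_gas = nCᵥΔT with Cᵥ = R/(γ−1) = 27.71 J/(mol·K).
ΔU = 1.23 × 27.71 × (1069 − 422.1) = 22030 J.

ΔU ≈ 22.0 kJ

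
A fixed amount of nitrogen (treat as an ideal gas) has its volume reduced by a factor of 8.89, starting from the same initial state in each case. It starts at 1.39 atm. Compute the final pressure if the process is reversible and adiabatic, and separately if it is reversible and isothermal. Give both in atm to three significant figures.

For a diatomic ideal gas γ = 7/5.
Isothermal: P₂ = P₁(V₁/V₂) = 1.39×8.89 = 12.36 atm.
Adiabatic: P₂ = P₁(V₁/V₂)^γ = 1.39×8.89^(7/5) = 29.61 atm.

adiabatic: 29.6 atm; isothermal: 12.4 atm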